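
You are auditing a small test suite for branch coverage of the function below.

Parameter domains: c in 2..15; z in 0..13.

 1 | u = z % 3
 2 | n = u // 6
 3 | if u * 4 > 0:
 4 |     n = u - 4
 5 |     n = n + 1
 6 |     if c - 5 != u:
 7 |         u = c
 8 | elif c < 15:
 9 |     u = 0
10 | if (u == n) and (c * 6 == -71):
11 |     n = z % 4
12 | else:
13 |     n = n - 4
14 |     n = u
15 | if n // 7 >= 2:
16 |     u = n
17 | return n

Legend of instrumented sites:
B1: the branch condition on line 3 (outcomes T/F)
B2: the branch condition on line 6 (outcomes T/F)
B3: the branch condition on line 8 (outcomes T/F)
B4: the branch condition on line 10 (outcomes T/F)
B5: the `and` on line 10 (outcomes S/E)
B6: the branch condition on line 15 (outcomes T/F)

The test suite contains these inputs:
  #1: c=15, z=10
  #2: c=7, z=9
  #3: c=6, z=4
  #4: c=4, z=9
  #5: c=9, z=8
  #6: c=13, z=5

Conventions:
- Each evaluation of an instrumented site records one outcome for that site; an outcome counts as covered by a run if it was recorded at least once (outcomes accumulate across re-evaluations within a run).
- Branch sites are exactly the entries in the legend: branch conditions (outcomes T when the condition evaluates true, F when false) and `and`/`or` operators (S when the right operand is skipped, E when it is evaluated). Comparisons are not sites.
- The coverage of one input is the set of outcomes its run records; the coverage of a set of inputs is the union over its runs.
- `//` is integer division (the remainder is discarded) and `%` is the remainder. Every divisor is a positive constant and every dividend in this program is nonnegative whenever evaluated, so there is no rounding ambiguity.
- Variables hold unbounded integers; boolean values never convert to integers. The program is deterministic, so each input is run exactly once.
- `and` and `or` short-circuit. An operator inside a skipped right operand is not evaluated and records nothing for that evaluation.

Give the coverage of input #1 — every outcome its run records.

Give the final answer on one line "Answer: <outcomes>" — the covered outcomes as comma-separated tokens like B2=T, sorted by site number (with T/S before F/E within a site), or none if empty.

Running input #1 (c=15, z=10), event by event:
  B1->T, B2->T, B5->S, B4->F, B6->T
as a set, this run covers: B1=T, B2=T, B4=F, B5=S, B6=T

Answer: B1=T, B2=T, B4=F, B5=S, B6=T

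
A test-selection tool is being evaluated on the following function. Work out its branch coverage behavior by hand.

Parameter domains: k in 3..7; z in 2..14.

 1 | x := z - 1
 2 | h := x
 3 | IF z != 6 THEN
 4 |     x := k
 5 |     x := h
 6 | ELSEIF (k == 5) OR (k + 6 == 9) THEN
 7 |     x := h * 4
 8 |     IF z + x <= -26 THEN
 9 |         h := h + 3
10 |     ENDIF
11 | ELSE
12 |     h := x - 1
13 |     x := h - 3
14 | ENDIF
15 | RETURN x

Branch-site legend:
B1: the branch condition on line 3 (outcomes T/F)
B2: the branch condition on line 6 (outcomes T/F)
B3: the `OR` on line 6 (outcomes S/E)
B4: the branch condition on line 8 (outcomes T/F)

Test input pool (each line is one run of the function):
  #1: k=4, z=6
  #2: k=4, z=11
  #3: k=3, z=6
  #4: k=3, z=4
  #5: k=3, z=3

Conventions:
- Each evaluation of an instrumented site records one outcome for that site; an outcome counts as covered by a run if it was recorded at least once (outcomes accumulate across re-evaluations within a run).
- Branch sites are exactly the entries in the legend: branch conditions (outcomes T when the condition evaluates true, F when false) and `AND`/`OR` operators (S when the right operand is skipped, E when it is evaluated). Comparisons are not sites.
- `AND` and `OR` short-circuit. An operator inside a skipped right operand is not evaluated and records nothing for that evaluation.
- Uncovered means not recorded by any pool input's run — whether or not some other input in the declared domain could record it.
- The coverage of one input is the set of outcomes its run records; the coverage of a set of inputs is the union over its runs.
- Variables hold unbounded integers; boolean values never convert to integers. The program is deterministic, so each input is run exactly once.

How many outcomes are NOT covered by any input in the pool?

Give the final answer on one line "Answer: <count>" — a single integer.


input #1 (k=4, z=6): events B1->F, B3->E, B2->F; covers B1=F, B2=F, B3=E
input #2 (k=4, z=11): events B1->T; covers B1=T
input #3 (k=3, z=6): events B1->F, B3->E, B2->T, B4->F; covers B1=F, B2=T, B3=E, B4=F
input #4 (k=3, z=4): events B1->T; covers B1=T
input #5 (k=3, z=3): events B1->T; covers B1=T
union over the pool: B1=T, B1=F, B2=T, B2=F, B3=E, B4=F
uncovered (2 of 8): B3=S, B4=T
Answer: 2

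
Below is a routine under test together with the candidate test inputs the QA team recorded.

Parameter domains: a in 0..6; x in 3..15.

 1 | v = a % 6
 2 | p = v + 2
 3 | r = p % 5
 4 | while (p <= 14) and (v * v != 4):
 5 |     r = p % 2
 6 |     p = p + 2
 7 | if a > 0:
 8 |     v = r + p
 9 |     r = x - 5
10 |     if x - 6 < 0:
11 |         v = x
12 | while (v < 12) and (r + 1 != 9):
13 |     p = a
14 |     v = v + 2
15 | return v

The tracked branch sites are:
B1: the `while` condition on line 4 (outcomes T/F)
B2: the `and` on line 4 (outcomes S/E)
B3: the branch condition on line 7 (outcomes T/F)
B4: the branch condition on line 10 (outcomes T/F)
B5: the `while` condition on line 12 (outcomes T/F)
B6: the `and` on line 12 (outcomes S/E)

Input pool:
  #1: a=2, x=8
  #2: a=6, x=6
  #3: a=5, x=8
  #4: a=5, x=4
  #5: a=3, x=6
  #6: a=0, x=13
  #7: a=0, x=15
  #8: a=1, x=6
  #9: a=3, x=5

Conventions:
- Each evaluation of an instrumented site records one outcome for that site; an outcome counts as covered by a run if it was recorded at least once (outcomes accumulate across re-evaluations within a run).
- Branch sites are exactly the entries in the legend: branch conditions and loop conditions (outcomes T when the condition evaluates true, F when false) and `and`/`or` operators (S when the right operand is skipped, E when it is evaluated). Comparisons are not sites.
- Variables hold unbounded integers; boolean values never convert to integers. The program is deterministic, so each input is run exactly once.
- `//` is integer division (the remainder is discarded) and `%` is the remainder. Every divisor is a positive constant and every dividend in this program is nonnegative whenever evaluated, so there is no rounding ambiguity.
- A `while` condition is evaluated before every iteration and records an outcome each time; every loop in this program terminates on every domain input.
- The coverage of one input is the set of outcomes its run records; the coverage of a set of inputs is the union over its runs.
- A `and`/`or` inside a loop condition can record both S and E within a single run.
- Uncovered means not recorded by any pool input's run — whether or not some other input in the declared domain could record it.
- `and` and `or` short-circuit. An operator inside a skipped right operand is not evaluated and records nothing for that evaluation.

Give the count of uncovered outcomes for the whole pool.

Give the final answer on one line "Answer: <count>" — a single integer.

run #1 (a=2, x=8) runs B2->E, B1->F, B3->T, B4->F, B6->E, B5->T, B6->E, B5->T, B6->S, B5->F; records B1=F, B2=E, B3=T, B4=F, B5=T, B5=F, B6=S, B6=E
run #2 (a=6, x=6) runs B2->E, B1->T, B2->E, B1->T, B2->E, B1->T, B2->E, B1->T, B2->E, B1->T, B2->E, B1->T, B2->E, B1->T, ...; records B1=T, B1=F, B2=S, B2=E, B3=T, B4=F, B5=F, B6=S
run #3 (a=5, x=8) runs B2->E, B1->T, B2->E, B1->T, B2->E, B1->T, B2->E, B1->T, B2->S, B1->F, B3->T, B4->F, B6->S, B5->F; records B1=T, B1=F, B2=S, B2=E, B3=T, B4=F, B5=F, B6=S
run #4 (a=5, x=4) runs B2->E, B1->T, B2->E, B1->T, B2->E, B1->T, B2->E, B1->T, B2->S, B1->F, B3->T, B4->T, B6->E, B5->T, ...; records B1=T, B1=F, B2=S, B2=E, B3=T, B4=T, B5=T, B5=F, B6=S, B6=E
run #5 (a=3, x=6) runs B2->E, B1->T, B2->E, B1->T, B2->E, B1->T, B2->E, B1->T, B2->E, B1->T, B2->S, B1->F, B3->T, B4->F, ...; records B1=T, B1=F, B2=S, B2=E, B3=T, B4=F, B5=F, B6=S
run #6 (a=0, x=13) runs B2->E, B1->T, B2->E, B1->T, B2->E, B1->T, B2->E, B1->T, B2->E, B1->T, B2->E, B1->T, B2->E, B1->T, ...; records B1=T, B1=F, B2=S, B2=E, B3=F, B5=T, B5=F, B6=S, B6=E
run #7 (a=0, x=15) runs B2->E, B1->T, B2->E, B1->T, B2->E, B1->T, B2->E, B1->T, B2->E, B1->T, B2->E, B1->T, B2->E, B1->T, ...; records B1=T, B1=F, B2=S, B2=E, B3=F, B5=T, B5=F, B6=S, B6=E
run #8 (a=1, x=6) runs B2->E, B1->T, B2->E, B1->T, B2->E, B1->T, B2->E, B1->T, B2->E, B1->T, B2->E, B1->T, B2->S, B1->F, ...; records B1=T, B1=F, B2=S, B2=E, B3=T, B4=F, B5=F, B6=S
run #9 (a=3, x=5) runs B2->E, B1->T, B2->E, B1->T, B2->E, B1->T, B2->E, B1->T, B2->E, B1->T, B2->S, B1->F, B3->T, B4->T, ...; records B1=T, B1=F, B2=S, B2=E, B3=T, B4=T, B5=T, B5=F, B6=S, B6=E
union over the pool: B1=T, B1=F, B2=S, B2=E, B3=T, B3=F, B4=T, B4=F, B5=T, B5=F, B6=S, B6=E
uncovered (0 of 12): none

Answer: 0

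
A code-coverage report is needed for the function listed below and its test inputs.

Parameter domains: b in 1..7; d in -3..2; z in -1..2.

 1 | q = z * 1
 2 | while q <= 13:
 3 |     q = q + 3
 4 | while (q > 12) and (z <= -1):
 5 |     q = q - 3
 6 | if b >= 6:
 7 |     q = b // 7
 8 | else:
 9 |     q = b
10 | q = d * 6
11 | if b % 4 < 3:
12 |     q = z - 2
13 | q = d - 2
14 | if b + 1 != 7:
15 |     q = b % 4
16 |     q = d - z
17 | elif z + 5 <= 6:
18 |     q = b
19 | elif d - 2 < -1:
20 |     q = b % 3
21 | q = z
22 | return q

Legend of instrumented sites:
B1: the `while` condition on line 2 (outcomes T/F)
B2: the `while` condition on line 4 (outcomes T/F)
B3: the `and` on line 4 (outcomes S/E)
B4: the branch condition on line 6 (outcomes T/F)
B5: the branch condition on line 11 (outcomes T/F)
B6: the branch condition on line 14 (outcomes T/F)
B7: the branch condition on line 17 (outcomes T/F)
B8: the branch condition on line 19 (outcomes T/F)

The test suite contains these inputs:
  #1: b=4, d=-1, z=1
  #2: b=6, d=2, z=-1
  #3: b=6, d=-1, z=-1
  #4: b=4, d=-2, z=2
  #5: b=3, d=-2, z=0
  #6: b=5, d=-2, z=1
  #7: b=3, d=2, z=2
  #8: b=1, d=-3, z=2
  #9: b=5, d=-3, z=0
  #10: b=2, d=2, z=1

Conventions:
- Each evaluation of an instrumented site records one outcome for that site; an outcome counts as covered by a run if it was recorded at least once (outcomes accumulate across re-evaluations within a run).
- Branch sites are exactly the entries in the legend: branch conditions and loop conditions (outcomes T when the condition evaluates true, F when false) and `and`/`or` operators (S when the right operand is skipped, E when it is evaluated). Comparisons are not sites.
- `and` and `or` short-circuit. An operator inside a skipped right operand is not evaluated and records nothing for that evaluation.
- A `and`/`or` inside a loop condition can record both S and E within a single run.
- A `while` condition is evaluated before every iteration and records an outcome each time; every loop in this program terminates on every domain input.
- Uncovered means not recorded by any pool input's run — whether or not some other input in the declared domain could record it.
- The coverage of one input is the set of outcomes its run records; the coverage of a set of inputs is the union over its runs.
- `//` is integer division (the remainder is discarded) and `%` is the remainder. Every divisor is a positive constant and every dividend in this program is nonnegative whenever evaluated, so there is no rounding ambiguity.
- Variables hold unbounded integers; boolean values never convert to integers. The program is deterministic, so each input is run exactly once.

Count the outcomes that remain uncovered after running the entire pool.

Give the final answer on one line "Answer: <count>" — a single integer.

#1 (b=4, d=-1, z=1) -> covered: B1=T, B1=F, B2=F, B3=E, B4=F, B5=T, B6=T
#2 (b=6, d=2, z=-1) -> covered: B1=T, B1=F, B2=T, B2=F, B3=S, B3=E, B4=T, B5=T, B6=F, B7=T
#3 (b=6, d=-1, z=-1) -> covered: B1=T, B1=F, B2=T, B2=F, B3=S, B3=E, B4=T, B5=T, B6=F, B7=T
#4 (b=4, d=-2, z=2) -> covered: B1=T, B1=F, B2=F, B3=E, B4=F, B5=T, B6=T
#5 (b=3, d=-2, z=0) -> covered: B1=T, B1=F, B2=F, B3=E, B4=F, B5=F, B6=T
#6 (b=5, d=-2, z=1) -> covered: B1=T, B1=F, B2=F, B3=E, B4=F, B5=T, B6=T
#7 (b=3, d=2, z=2) -> covered: B1=T, B1=F, B2=F, B3=E, B4=F, B5=F, B6=T
#8 (b=1, d=-3, z=2) -> covered: B1=T, B1=F, B2=F, B3=E, B4=F, B5=T, B6=T
#9 (b=5, d=-3, z=0) -> covered: B1=T, B1=F, B2=F, B3=E, B4=F, B5=T, B6=T
#10 (b=2, d=2, z=1) -> covered: B1=T, B1=F, B2=F, B3=E, B4=F, B5=T, B6=T
union over the pool: B1=T, B1=F, B2=T, B2=F, B3=S, B3=E, B4=T, B4=F, B5=T, B5=F, B6=T, B6=F, B7=T
uncovered (3 of 16): B7=F, B8=T, B8=F

Answer: 3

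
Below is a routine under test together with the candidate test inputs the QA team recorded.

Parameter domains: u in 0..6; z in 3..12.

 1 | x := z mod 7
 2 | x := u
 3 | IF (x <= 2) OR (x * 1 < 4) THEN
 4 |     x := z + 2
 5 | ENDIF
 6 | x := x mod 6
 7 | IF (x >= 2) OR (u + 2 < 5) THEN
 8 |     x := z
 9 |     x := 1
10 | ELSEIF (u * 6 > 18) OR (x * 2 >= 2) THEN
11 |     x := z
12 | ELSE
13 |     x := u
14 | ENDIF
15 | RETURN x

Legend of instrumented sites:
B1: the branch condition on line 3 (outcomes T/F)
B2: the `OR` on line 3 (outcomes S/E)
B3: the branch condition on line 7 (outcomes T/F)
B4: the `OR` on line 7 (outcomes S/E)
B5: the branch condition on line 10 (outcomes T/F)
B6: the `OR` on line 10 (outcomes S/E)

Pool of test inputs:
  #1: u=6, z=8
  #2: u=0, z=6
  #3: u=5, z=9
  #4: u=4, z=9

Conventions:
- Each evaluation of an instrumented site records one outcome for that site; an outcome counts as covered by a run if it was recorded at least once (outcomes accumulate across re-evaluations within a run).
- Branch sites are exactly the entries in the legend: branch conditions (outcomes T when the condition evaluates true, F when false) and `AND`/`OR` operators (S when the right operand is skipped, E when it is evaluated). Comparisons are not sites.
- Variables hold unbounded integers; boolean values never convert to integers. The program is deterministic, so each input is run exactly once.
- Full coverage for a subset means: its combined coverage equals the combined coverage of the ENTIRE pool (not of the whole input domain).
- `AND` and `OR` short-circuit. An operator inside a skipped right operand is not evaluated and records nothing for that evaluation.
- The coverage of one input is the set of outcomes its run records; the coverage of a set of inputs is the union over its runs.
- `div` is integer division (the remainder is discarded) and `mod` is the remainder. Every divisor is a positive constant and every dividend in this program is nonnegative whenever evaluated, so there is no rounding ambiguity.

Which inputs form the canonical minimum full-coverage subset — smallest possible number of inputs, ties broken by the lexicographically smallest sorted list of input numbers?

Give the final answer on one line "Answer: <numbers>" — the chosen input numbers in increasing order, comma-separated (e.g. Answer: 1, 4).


input #1, u=6, z=8: outcomes B1=F, B2=E, B3=F, B4=E, B5=T, B6=S
input #2, u=0, z=6: outcomes B1=T, B2=S, B3=T, B4=S
input #3, u=5, z=9: outcomes B1=F, B2=E, B3=T, B4=S
input #4, u=4, z=9: outcomes B1=F, B2=E, B3=T, B4=S
the full pool covers 10 outcomes: B1=T, B1=F, B2=S, B2=E, B3=T, B3=F, B4=S, B4=E, B5=T, B6=S
checked all size-1 subsets: none covers 10 outcomes (max 6/10)
at size 2, {1, 2} reaches all 10 outcomes; every lexicographically earlier size-2 subset fails
Answer: 1, 2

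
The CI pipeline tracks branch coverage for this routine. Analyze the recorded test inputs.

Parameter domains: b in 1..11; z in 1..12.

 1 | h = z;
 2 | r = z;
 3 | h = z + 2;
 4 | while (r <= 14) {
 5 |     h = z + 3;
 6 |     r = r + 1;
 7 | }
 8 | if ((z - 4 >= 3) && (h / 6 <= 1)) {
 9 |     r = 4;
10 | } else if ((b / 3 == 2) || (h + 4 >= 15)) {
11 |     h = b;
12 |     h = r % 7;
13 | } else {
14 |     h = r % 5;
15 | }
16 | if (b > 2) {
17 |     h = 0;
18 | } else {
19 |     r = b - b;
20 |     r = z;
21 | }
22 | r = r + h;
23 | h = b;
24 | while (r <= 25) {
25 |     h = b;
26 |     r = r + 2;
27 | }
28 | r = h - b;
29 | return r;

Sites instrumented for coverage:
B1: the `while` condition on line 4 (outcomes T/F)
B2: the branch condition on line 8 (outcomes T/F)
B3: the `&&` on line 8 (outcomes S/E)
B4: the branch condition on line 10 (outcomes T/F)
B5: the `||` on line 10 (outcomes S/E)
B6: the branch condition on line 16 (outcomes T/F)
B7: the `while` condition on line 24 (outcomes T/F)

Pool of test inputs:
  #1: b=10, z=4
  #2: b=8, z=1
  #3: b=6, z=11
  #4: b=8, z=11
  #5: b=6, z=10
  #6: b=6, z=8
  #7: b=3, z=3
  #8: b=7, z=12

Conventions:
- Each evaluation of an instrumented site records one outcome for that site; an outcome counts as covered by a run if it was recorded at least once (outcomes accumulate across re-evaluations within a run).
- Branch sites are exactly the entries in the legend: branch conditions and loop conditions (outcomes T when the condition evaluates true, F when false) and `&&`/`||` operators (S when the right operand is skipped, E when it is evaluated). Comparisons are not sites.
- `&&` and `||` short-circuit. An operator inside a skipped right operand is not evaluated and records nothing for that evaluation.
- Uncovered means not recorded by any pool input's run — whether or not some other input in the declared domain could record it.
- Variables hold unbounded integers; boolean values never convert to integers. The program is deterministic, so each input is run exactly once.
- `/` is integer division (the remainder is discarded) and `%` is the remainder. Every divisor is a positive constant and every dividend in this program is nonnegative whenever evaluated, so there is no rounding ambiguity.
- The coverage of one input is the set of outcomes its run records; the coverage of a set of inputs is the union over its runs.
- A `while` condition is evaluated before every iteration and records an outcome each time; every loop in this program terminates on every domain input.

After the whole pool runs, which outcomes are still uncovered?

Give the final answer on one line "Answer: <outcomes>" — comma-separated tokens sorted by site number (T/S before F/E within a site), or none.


input #1 (b=10, z=4): events B1->T, B1->T, B1->T, B1->T, B1->T, B1->T, B1->T, B1->T, B1->T, B1->T, B1->T, B1->F, B3->S, B2->F, ...; covers B1=T, B1=F, B2=F, B3=S, B4=F, B5=E, B6=T, B7=T, B7=F
input #2 (b=8, z=1): events B1->T, B1->T, B1->T, B1->T, B1->T, B1->T, B1->T, B1->T, B1->T, B1->T, B1->T, B1->T, B1->T, B1->T, ...; covers B1=T, B1=F, B2=F, B3=S, B4=T, B5=S, B6=T, B7=T, B7=F
input #3 (b=6, z=11): events B1->T, B1->T, B1->T, B1->T, B1->F, B3->E, B2->F, B5->S, B4->T, B6->T, B7->T, B7->T, B7->T, B7->T, ...; covers B1=T, B1=F, B2=F, B3=E, B4=T, B5=S, B6=T, B7=T, B7=F
input #4 (b=8, z=11): events B1->T, B1->T, B1->T, B1->T, B1->F, B3->E, B2->F, B5->S, B4->T, B6->T, B7->T, B7->T, B7->T, B7->T, ...; covers B1=T, B1=F, B2=F, B3=E, B4=T, B5=S, B6=T, B7=T, B7=F
input #5 (b=6, z=10): events B1->T, B1->T, B1->T, B1->T, B1->T, B1->F, B3->E, B2->F, B5->S, B4->T, B6->T, B7->T, B7->T, B7->T, ...; covers B1=T, B1=F, B2=F, B3=E, B4=T, B5=S, B6=T, B7=T, B7=F
input #6 (b=6, z=8): events B1->T, B1->T, B1->T, B1->T, B1->T, B1->T, B1->T, B1->F, B3->E, B2->T, B6->T, B7->T, B7->T, B7->T, ...; covers B1=T, B1=F, B2=T, B3=E, B6=T, B7=T, B7=F
input #7 (b=3, z=3): events B1->T, B1->T, B1->T, B1->T, B1->T, B1->T, B1->T, B1->T, B1->T, B1->T, B1->T, B1->T, B1->F, B3->S, ...; covers B1=T, B1=F, B2=F, B3=S, B4=F, B5=E, B6=T, B7=T, B7=F
input #8 (b=7, z=12): events B1->T, B1->T, B1->T, B1->F, B3->E, B2->F, B5->S, B4->T, B6->T, B7->T, B7->T, B7->T, B7->T, B7->T, ...; covers B1=T, B1=F, B2=F, B3=E, B4=T, B5=S, B6=T, B7=T, B7=F
union over the pool: B1=T, B1=F, B2=T, B2=F, B3=S, B3=E, B4=T, B4=F, B5=S, B5=E, B6=T, B7=T, B7=F
uncovered (1 of 14): B6=F
Answer: B6=F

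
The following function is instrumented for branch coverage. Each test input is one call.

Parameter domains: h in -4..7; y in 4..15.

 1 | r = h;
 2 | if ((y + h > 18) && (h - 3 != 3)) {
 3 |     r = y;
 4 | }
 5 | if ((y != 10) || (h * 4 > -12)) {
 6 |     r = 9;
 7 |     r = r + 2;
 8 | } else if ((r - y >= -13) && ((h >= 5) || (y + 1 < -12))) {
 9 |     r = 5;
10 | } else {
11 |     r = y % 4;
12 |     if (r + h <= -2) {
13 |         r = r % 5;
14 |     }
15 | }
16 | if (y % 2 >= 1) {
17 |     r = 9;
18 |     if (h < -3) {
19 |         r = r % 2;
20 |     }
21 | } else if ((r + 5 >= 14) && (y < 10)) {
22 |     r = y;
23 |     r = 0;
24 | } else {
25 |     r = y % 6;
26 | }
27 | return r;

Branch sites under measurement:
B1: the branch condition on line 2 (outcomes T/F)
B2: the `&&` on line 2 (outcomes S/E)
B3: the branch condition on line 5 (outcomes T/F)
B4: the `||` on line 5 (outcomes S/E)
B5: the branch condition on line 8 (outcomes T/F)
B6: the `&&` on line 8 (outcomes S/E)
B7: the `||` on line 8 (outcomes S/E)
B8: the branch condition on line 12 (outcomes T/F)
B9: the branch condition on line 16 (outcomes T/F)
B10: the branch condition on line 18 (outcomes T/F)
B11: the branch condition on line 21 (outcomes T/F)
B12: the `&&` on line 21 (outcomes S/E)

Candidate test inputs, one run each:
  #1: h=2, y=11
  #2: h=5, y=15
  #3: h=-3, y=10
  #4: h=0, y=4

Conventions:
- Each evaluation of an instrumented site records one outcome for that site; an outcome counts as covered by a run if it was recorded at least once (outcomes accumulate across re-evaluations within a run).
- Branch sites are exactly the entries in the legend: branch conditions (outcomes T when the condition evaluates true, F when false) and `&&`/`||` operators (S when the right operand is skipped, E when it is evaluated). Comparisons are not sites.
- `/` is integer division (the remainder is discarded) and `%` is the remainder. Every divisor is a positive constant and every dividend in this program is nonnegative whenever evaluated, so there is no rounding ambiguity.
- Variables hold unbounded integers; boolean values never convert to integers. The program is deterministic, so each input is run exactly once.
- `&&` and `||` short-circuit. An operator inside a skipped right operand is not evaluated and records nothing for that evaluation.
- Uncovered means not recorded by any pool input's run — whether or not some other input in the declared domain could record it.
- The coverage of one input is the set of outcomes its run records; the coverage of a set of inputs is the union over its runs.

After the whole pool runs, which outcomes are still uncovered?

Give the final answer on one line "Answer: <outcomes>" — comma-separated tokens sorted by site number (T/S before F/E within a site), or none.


test 1 (h=2, y=11) fires B2->S, B1->F, B4->S, B3->T, B9->T, B10->F; hits B1=F, B2=S, B3=T, B4=S, B9=T, B10=F
test 2 (h=5, y=15) fires B2->E, B1->T, B4->S, B3->T, B9->T, B10->F; hits B1=T, B2=E, B3=T, B4=S, B9=T, B10=F
test 3 (h=-3, y=10) fires B2->S, B1->F, B4->E, B3->F, B6->E, B7->E, B5->F, B8->F, B9->F, B12->S, B11->F; hits B1=F, B2=S, B3=F, B4=E, B5=F, B6=E, B7=E, B8=F, B9=F, B11=F, B12=S
test 4 (h=0, y=4) fires B2->S, B1->F, B4->S, B3->T, B9->F, B12->E, B11->T; hits B1=F, B2=S, B3=T, B4=S, B9=F, B11=T, B12=E
union over the pool: B1=T, B1=F, B2=S, B2=E, B3=T, B3=F, B4=S, B4=E, B5=F, B6=E, B7=E, B8=F, B9=T, B9=F, B10=F, B11=T, B11=F, B12=S, B12=E
uncovered (5 of 24): B5=T, B6=S, B7=S, B8=T, B10=T
Answer: B5=T, B6=S, B7=S, B8=T, B10=T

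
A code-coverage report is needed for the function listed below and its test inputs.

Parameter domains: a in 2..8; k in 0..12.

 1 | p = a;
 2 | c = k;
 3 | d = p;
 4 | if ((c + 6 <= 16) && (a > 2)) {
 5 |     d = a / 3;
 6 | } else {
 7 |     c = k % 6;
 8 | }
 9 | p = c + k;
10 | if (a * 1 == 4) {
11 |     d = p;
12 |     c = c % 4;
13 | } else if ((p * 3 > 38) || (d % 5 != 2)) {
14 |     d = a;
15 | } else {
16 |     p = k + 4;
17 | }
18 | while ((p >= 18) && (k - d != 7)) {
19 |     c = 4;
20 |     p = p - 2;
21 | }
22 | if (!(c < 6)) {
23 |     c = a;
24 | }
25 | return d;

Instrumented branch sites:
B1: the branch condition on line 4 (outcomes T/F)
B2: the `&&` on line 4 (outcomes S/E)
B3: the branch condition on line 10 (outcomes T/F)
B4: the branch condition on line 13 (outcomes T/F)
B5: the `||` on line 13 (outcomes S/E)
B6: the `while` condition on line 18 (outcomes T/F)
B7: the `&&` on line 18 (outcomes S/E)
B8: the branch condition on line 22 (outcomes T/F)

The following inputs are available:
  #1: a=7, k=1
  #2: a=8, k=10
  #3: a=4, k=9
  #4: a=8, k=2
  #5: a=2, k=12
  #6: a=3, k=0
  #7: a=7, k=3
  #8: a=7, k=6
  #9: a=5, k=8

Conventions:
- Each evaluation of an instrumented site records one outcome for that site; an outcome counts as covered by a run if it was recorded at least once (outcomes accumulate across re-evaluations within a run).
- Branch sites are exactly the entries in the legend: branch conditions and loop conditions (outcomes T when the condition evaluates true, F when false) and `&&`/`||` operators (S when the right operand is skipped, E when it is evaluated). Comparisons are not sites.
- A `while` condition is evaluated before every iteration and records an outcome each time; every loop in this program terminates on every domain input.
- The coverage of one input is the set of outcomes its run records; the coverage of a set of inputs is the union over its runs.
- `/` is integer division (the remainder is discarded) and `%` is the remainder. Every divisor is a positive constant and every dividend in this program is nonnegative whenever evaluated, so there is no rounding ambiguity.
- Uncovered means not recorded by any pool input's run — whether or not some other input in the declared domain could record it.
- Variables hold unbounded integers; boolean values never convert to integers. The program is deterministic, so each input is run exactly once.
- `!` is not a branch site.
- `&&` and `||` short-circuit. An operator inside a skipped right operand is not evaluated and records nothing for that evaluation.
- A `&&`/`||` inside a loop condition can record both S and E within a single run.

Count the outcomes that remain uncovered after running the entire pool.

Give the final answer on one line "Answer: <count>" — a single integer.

#1 (a=7, k=1) -> B2->E, B1->T, B3->F, B5->E, B4->F, B7->S, B6->F, B8->F; covered: B1=T, B2=E, B3=F, B4=F, B5=E, B6=F, B7=S, B8=F
#2 (a=8, k=10) -> B2->E, B1->T, B3->F, B5->S, B4->T, B7->E, B6->T, B7->E, B6->T, B7->S, B6->F, B8->F; covered: B1=T, B2=E, B3=F, B4=T, B5=S, B6=T, B6=F, B7=S, B7=E, B8=F
#3 (a=4, k=9) -> B2->E, B1->T, B3->T, B7->E, B6->T, B7->S, B6->F, B8->F; covered: B1=T, B2=E, B3=T, B6=T, B6=F, B7=S, B7=E, B8=F
#4 (a=8, k=2) -> B2->E, B1->T, B3->F, B5->E, B4->F, B7->S, B6->F, B8->F; covered: B1=T, B2=E, B3=F, B4=F, B5=E, B6=F, B7=S, B8=F
#5 (a=2, k=12) -> B2->S, B1->F, B3->F, B5->E, B4->F, B7->S, B6->F, B8->F; covered: B1=F, B2=S, B3=F, B4=F, B5=E, B6=F, B7=S, B8=F
#6 (a=3, k=0) -> B2->E, B1->T, B3->F, B5->E, B4->T, B7->S, B6->F, B8->F; covered: B1=T, B2=E, B3=F, B4=T, B5=E, B6=F, B7=S, B8=F
#7 (a=7, k=3) -> B2->E, B1->T, B3->F, B5->E, B4->F, B7->S, B6->F, B8->F; covered: B1=T, B2=E, B3=F, B4=F, B5=E, B6=F, B7=S, B8=F
#8 (a=7, k=6) -> B2->E, B1->T, B3->F, B5->E, B4->F, B7->S, B6->F, B8->T; covered: B1=T, B2=E, B3=F, B4=F, B5=E, B6=F, B7=S, B8=T
#9 (a=5, k=8) -> B2->E, B1->T, B3->F, B5->S, B4->T, B7->S, B6->F, B8->T; covered: B1=T, B2=E, B3=F, B4=T, B5=S, B6=F, B7=S, B8=T
union over the pool: B1=T, B1=F, B2=S, B2=E, B3=T, B3=F, B4=T, B4=F, B5=S, B5=E, B6=T, B6=F, B7=S, B7=E, B8=T, B8=F
uncovered (0 of 16): none

Answer: 0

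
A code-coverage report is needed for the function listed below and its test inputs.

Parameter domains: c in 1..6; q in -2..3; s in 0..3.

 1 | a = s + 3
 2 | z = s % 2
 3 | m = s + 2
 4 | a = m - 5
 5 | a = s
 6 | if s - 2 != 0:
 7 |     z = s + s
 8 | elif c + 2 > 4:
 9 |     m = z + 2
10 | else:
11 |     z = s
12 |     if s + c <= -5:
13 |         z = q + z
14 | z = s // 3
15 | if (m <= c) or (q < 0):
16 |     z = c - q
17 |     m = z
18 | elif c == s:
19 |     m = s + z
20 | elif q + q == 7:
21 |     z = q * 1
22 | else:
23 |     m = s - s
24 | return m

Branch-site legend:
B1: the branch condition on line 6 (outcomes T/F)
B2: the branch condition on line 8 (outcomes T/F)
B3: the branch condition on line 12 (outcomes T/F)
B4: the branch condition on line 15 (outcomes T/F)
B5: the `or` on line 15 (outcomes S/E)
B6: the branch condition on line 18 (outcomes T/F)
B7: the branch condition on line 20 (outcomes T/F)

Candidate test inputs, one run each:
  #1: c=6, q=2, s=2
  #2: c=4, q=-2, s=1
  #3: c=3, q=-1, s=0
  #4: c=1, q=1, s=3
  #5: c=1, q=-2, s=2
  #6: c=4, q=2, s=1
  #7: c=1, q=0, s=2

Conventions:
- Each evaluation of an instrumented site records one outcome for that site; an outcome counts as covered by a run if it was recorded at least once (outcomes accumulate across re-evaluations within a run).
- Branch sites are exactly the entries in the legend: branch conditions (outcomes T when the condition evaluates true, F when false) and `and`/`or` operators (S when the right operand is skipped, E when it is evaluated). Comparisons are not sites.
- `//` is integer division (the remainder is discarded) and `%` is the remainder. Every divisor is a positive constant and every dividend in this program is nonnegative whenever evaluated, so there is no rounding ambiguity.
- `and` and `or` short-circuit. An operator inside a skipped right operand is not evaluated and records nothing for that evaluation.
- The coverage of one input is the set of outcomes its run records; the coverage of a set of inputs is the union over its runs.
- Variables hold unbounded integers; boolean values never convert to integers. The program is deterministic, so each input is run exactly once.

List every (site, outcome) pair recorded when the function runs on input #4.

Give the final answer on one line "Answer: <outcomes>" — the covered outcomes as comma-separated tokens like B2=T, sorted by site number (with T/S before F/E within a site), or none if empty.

Running input #4 (c=1, q=1, s=3), event by event:
  B1->T, B5->E, B4->F, B6->F, B7->F
distinct outcomes covered: B1=T, B4=F, B5=E, B6=F, B7=F

Answer: B1=T, B4=F, B5=E, B6=F, B7=F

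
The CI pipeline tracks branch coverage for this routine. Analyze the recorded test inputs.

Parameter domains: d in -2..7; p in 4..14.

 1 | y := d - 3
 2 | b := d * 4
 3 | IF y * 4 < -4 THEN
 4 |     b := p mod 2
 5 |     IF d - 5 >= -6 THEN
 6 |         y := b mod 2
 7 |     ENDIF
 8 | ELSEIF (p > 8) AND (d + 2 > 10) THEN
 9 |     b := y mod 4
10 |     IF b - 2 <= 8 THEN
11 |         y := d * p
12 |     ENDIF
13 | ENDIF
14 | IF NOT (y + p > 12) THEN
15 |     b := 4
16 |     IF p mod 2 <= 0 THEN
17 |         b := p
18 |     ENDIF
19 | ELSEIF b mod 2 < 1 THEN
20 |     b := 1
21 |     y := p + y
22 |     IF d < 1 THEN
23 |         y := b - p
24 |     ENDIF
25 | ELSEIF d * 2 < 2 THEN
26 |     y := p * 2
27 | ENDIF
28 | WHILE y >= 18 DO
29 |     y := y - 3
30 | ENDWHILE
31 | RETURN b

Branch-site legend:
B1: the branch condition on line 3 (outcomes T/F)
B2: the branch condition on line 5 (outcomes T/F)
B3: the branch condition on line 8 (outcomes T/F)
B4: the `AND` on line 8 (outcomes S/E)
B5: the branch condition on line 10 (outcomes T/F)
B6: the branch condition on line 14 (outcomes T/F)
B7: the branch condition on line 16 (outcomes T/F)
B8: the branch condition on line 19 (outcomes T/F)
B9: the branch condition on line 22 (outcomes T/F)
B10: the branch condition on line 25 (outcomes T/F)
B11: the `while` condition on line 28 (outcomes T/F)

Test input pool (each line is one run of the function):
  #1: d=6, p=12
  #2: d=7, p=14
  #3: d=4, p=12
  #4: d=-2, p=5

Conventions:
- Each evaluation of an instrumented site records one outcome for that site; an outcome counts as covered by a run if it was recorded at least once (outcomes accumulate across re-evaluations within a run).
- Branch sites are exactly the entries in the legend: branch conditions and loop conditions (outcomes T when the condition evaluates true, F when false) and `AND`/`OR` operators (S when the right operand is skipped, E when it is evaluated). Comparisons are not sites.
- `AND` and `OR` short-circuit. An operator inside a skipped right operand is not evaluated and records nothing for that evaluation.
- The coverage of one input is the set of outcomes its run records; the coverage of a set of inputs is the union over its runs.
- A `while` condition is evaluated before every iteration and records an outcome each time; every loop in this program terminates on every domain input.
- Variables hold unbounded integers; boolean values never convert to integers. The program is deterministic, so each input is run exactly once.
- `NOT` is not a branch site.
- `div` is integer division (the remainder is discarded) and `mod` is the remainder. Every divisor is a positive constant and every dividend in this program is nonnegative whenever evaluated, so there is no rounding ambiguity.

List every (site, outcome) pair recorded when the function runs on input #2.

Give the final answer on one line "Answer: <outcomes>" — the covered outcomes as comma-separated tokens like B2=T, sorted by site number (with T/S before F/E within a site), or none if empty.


Event log for input #2 (d=7, p=14):
  B1->F, B4->E, B3->F, B6->F, B8->T, B9->F, B11->T, B11->F
distinct outcomes covered: B1=F, B3=F, B4=E, B6=F, B8=T, B9=F, B11=T, B11=F
Answer: B1=F, B3=F, B4=E, B6=F, B8=T, B9=F, B11=T, B11=F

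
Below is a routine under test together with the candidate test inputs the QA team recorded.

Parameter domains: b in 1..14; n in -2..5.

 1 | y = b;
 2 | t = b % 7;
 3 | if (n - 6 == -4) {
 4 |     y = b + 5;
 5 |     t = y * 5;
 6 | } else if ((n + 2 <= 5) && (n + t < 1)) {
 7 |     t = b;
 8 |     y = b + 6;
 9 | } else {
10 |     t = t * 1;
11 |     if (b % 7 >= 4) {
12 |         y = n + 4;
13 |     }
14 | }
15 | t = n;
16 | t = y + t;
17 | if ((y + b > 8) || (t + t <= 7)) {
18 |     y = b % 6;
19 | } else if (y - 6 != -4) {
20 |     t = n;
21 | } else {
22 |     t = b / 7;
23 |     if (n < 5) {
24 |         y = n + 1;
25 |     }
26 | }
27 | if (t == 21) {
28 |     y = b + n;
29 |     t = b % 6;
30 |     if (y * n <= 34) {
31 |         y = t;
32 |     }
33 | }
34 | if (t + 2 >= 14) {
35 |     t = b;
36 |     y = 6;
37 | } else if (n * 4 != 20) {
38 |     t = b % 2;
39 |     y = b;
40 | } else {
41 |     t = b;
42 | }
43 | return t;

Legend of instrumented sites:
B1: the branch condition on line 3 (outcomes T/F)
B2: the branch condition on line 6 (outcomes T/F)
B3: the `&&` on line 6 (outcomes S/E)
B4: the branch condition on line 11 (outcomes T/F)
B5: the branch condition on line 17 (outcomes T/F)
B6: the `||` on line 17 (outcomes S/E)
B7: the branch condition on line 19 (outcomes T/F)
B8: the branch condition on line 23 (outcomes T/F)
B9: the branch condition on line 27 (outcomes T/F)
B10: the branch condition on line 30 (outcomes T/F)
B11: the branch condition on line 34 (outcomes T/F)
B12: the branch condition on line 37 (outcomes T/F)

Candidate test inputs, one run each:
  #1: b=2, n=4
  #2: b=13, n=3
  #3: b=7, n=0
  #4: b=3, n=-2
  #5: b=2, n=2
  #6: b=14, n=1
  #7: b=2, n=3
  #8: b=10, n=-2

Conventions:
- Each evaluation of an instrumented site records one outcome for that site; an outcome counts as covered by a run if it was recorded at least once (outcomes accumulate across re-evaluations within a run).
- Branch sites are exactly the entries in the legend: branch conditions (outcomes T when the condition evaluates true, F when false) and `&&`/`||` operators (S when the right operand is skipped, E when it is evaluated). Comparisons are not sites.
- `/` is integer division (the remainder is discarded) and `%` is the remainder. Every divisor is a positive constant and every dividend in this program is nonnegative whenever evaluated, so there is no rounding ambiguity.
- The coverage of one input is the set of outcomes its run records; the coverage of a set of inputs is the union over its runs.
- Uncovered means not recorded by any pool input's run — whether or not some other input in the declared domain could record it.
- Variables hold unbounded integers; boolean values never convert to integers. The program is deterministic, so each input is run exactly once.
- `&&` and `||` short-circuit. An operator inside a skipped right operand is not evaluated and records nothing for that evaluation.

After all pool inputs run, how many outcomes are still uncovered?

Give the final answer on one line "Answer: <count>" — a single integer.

run #1 (b=2, n=4) records B1=F, B2=F, B3=S, B4=F, B5=F, B6=E, B7=F, B8=T, B9=F, B11=F, B12=T
run #2 (b=13, n=3) records B1=F, B2=F, B3=E, B4=T, B5=T, B6=S, B9=F, B11=F, B12=T
run #3 (b=7, n=0) records B1=F, B2=T, B3=E, B5=T, B6=S, B9=F, B11=T
run #4 (b=3, n=-2) records B1=F, B2=F, B3=E, B4=F, B5=T, B6=E, B9=F, B11=F, B12=T
run #5 (b=2, n=2) records B1=T, B5=T, B6=S, B9=F, B11=F, B12=T
run #6 (b=14, n=1) records B1=F, B2=F, B3=E, B4=F, B5=T, B6=S, B9=F, B11=T
run #7 (b=2, n=3) records B1=F, B2=F, B3=E, B4=F, B5=F, B6=E, B7=F, B8=T, B9=F, B11=F, B12=T
run #8 (b=10, n=-2) records B1=F, B2=F, B3=E, B4=F, B5=T, B6=S, B9=F, B11=F, B12=T
union over the pool: B1=T, B1=F, B2=T, B2=F, B3=S, B3=E, B4=T, B4=F, B5=T, B5=F, B6=S, B6=E, B7=F, B8=T, B9=F, B11=T, B11=F, B12=T
uncovered (6 of 24): B7=T, B8=F, B9=T, B10=T, B10=F, B12=F

Answer: 6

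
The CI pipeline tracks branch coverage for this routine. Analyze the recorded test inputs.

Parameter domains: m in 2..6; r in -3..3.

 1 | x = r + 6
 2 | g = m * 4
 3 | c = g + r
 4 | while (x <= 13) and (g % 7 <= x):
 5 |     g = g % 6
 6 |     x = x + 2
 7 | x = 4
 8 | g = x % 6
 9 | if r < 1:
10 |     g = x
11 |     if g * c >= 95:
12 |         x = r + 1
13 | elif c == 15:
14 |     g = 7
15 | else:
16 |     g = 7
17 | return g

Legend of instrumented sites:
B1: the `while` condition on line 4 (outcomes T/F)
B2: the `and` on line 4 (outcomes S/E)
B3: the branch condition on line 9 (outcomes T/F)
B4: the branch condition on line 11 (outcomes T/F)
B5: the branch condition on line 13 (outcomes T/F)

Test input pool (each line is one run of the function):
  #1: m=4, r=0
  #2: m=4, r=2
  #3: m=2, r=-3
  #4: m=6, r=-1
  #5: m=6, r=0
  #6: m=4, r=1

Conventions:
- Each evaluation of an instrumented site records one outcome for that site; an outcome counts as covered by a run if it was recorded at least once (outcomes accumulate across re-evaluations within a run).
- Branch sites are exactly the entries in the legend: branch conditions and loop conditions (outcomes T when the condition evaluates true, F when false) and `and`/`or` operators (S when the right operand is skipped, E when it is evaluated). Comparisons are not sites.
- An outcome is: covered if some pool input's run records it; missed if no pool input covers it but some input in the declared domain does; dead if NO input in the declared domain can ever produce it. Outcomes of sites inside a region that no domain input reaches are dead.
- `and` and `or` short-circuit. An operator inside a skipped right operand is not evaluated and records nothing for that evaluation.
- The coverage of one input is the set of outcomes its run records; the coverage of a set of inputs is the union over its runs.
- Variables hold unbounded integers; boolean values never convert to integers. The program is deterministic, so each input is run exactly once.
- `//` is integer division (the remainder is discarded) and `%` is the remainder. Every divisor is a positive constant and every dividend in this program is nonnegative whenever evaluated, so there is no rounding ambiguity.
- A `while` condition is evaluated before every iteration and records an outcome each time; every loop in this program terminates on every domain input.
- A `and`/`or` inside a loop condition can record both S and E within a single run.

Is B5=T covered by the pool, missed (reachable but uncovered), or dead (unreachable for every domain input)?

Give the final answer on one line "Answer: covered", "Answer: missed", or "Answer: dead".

no pool input records B5=T
but domain input (m=3, r=3) does record it -> reachable, so missed

Answer: missed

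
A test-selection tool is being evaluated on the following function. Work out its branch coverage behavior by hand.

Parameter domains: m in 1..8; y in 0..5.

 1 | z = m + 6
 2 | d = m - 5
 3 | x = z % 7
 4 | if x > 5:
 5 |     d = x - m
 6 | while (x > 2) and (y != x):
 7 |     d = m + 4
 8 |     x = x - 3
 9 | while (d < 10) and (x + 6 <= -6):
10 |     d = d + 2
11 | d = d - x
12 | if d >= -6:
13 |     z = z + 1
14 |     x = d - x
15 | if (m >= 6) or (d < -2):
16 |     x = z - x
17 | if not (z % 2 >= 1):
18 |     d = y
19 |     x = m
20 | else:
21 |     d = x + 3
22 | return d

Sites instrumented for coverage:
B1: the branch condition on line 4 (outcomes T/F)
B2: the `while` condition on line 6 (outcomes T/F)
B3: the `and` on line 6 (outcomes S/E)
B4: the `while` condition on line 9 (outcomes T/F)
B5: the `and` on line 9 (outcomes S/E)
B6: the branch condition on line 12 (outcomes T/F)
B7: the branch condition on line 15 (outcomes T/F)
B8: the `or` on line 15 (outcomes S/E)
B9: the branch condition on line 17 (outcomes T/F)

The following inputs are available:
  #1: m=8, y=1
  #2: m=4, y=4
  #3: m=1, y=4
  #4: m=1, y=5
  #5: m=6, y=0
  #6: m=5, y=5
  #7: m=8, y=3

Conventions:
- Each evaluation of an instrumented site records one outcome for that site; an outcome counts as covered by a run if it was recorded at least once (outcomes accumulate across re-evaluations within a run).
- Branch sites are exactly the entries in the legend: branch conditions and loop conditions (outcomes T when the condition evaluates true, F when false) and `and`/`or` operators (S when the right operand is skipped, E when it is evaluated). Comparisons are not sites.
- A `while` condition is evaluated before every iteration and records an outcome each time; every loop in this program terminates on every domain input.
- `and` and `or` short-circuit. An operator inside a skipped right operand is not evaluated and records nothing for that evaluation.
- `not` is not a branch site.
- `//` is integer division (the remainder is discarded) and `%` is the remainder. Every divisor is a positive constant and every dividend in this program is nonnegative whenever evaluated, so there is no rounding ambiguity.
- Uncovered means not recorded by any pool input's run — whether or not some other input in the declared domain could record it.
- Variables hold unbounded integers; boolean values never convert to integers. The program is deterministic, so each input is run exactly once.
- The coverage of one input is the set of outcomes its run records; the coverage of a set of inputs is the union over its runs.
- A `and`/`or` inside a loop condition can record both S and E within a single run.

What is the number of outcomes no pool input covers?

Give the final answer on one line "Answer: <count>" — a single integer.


input #1, m=8, y=1: outcomes B1=F, B2=F, B3=S, B4=F, B5=E, B6=T, B7=T, B8=S, B9=F
input #2, m=4, y=4: outcomes B1=F, B2=T, B2=F, B3=S, B3=E, B4=F, B5=E, B6=T, B7=F, B8=E, B9=F
input #3, m=1, y=4: outcomes B1=F, B2=F, B3=S, B4=F, B5=E, B6=T, B7=T, B8=E, B9=T
input #4, m=1, y=5: outcomes B1=F, B2=F, B3=S, B4=F, B5=E, B6=T, B7=T, B8=E, B9=T
input #5, m=6, y=0: outcomes B1=F, B2=T, B2=F, B3=S, B3=E, B4=F, B5=S, B6=T, B7=T, B8=S, B9=F
input #6, m=5, y=5: outcomes B1=F, B2=T, B2=F, B3=S, B3=E, B4=F, B5=E, B6=T, B7=F, B8=E, B9=T
input #7, m=8, y=3: outcomes B1=F, B2=F, B3=S, B4=F, B5=E, B6=T, B7=T, B8=S, B9=F
union over the pool: B1=F, B2=T, B2=F, B3=S, B3=E, B4=F, B5=S, B5=E, B6=T, B7=T, B7=F, B8=S, B8=E, B9=T, B9=F
uncovered (3 of 18): B1=T, B4=T, B6=F
Answer: 3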